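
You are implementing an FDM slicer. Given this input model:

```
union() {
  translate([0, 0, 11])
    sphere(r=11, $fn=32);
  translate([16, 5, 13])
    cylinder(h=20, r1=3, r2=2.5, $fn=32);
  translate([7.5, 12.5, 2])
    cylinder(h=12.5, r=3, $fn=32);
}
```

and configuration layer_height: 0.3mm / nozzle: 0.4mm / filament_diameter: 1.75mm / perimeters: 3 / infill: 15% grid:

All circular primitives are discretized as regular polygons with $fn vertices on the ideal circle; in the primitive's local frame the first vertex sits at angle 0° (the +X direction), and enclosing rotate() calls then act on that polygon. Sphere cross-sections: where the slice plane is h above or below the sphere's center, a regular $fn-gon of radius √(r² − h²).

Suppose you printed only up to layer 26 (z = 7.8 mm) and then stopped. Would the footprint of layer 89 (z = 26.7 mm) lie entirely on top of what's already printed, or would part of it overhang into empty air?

Compare the two slices. At z = 7.8: the sphere: section is a regular 32-gon, circumradius = √(r²−h²) = √(11²−3.2²) = 10.524 (area = (32/2)·10.524²·sin(360°/32) = 345.73 mm²); the cone at (16, 5) does not reach this height (z outside [13, 33]); the r=3 cylinder at (7.5, 12.5) gives a regular 32-gon of circumradius 3 (constant along its height) (area = (32/2)·3.000²·sin(360°/32) = 28.09 mm²); Merging all regions: the 2 present regions are separate (no shared area or edge), so areas and boundary lengths simply add and each stays a separate island — area = 373.82 mm². At z = 26.7: the sphere does not reach this height (|z−center|=15.700 > r=11); the cone at (16, 5) (r1=3→r2=2.5) has section circumradius 2.658 here — a regular 32-gon (area = (32/2)·2.658²·sin(360°/32) = 22.04 mm²); the cylinder at (7.5, 12.5) does not reach this height (z outside [2, 14.5]); Taking the union: only the cone at (16, 5) is present, so the union is just that shape — area = 22.04 mm². Checking containment: at z = 26.7 the cross-section extends beyond the z = 7.8 cross-section by about 22.04 mm².

part overhangs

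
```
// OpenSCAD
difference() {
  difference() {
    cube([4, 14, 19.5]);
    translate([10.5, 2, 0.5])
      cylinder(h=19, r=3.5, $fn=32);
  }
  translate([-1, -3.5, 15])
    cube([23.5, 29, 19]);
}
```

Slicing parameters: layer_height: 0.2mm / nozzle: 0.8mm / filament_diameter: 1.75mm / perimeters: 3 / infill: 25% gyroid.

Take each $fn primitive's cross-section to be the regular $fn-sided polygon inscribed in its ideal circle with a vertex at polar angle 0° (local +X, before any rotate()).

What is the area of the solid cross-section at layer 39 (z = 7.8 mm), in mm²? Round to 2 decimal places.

At z = 7.8 mm: the 4×14 cube contributes its full rectangle (area 56.00 mm²); the r=3.5 cylinder at (10.5, 2) contributes a regular 32-gon of circumradius 3.5 (area = (32/2)·3.500²·sin(360°/32) = 38.24 mm²); Subtracting the remaining from the first: starting from the 4×14 cube (56.00 mm²), the r=3.5 cylinder at (10.5, 2) misses the remaining region (no effect) — area = 56.00 mm²; the cube at (-1, -3.5) is absent (z outside [15, 34]); Taking the first minus the rest: none of the subtracted shapes is present at this height, so the result so far is unchanged — area = 56.00 mm². Overall, the cross-section is a single solid region. Net area = 56.00 mm².

56.00 mm²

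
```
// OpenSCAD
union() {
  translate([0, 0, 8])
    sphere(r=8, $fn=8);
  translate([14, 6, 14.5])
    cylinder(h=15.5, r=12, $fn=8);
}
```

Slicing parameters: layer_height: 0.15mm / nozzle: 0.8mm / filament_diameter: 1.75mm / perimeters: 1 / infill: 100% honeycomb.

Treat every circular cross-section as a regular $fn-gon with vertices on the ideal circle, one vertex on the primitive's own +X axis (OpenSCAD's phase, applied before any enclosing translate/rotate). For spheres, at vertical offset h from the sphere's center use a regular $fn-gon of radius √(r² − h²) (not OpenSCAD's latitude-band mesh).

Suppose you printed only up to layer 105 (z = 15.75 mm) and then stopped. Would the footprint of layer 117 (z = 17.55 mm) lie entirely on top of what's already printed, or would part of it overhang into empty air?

Compare the two slices. At z = 15.75: the r=8 sphere slices to a regular 8-gon of circumradius 1.984 (√(r²−h²) with h=7.75 from center) (area = (8/2)·1.984²·sin(360°/8) = 11.14 mm²); the cylinder at (14, 6): section is a regular 8-gon, circumradius r=12 (area = (8/2)·12.000²·sin(360°/8) = 407.29 mm²); Merging all regions: the 2 present regions are separate (no shared area or edge), so areas and boundary lengths simply add and each stays a separate island — area = 418.43 mm². At z = 17.55: the sphere is not intersected at this z (|z−center|=9.550 > r=8); the r=12 cylinder at (14, 6) gives a regular 8-gon of circumradius 12 (constant along its height) (area = (8/2)·12.000²·sin(360°/8) = 407.29 mm²); Merging all regions: only the r=12 cylinder at (14, 6) is present, so the union is just that shape — area = 407.29 mm². Checking containment: the cross-section at z = 17.55 is a subset of the cross-section at z = 15.75.

entirely on top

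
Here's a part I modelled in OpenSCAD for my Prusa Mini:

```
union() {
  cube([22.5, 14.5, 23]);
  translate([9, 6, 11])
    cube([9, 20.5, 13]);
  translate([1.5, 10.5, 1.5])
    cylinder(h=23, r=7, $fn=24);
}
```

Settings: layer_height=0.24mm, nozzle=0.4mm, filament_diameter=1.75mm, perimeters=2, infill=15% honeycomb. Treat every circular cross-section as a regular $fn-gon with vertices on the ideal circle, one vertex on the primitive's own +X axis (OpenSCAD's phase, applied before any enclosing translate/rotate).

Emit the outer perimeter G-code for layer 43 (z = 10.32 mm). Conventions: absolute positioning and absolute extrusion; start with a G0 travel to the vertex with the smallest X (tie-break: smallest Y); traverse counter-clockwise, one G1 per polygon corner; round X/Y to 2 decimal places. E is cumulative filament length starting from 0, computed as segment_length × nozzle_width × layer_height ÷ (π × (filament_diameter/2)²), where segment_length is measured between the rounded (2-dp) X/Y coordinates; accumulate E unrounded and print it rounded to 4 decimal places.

At z = 10.32 mm: the 22.5×14.5 cube contributes its full rectangle; the cube at (9, 6) is not intersected at this z (z outside [11, 24]); the cylinder at (1.5, 10.5): section is a regular 24-gon, circumradius r=7; Merging all regions: the regions partially overlap (shared area 80.62 mm²), so overlapping operands fuse into one piece — 1 connected region. The outline is a single polygon with 20 vertices. Extrusion per mm of travel: 0.4 × 0.24 / (π × 0.875²) = 0.039912. Accumulating E over each segment gives final E = 3.3171.

G0 X-5.50 Y10.50 Z10.32
G1 X-5.26 Y8.69 E0.0729
G1 X-4.56 Y7.00 E0.1459
G1 X-3.45 Y5.55 E0.2188
G1 X-2.00 Y4.44 E0.2916
G1 X-0.31 Y3.74 E0.3647
G1 X0.00 Y3.70 E0.3771
G1 X0.00 Y0.00 E0.5248
G1 X22.50 Y0.00 E1.4228
G1 X22.50 Y14.50 E2.0016
G1 X7.18 Y14.50 E2.6130
G1 X6.45 Y15.45 E2.6608
G1 X5.00 Y16.56 E2.7337
G1 X3.31 Y17.26 E2.8067
G1 X1.50 Y17.50 E2.8796
G1 X-0.31 Y17.26 E2.9525
G1 X-2.00 Y16.56 E3.0255
G1 X-3.45 Y15.45 E3.0984
G1 X-4.56 Y14.00 E3.1712
G1 X-5.26 Y12.31 E3.2443
G1 X-5.50 Y10.50 E3.3171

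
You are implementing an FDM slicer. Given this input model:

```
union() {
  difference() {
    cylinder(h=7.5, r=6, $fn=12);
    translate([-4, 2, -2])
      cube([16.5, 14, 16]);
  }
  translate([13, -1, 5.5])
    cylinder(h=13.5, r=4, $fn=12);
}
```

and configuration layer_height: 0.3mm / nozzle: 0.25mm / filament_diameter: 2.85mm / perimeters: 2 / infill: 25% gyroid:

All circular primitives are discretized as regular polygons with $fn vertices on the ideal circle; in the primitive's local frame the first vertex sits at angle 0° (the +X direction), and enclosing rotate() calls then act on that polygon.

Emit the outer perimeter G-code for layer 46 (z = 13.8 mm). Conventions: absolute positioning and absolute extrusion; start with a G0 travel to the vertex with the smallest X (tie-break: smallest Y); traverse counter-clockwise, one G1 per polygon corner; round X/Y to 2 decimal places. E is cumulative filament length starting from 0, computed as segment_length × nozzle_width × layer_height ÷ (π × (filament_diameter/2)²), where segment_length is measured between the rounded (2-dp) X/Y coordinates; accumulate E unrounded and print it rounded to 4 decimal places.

At z = 13.8 mm: the cylinder does not reach this height (z outside [0, 7.5]); the 16.5×14 cube at (-4, 2) contributes its full rectangle; Taking the first minus the rest: the first operand is absent here, so nothing remains; the r=4 cylinder at (13, -1) contributes a regular 12-gon of circumradius 4; Combining (union): only the r=4 cylinder at (13, -1) is present, so the union is just that shape — 1 connected region. The outline is a single polygon with 12 vertices. Extrusion per mm of travel: 0.25 × 0.3 / (π × 1.425²) = 0.011757. Accumulating E over each segment gives final E = 0.2919.

G0 X9.00 Y-1.00 Z13.80
G1 X9.54 Y-3.00 E0.0244
G1 X11.00 Y-4.46 E0.0486
G1 X13.00 Y-5.00 E0.0730
G1 X15.00 Y-4.46 E0.0973
G1 X16.46 Y-3.00 E0.1216
G1 X17.00 Y-1.00 E0.1460
G1 X16.46 Y1.00 E0.1703
G1 X15.00 Y2.46 E0.1946
G1 X13.00 Y3.00 E0.2190
G1 X11.00 Y2.46 E0.2433
G1 X9.54 Y1.00 E0.2676
G1 X9.00 Y-1.00 E0.2919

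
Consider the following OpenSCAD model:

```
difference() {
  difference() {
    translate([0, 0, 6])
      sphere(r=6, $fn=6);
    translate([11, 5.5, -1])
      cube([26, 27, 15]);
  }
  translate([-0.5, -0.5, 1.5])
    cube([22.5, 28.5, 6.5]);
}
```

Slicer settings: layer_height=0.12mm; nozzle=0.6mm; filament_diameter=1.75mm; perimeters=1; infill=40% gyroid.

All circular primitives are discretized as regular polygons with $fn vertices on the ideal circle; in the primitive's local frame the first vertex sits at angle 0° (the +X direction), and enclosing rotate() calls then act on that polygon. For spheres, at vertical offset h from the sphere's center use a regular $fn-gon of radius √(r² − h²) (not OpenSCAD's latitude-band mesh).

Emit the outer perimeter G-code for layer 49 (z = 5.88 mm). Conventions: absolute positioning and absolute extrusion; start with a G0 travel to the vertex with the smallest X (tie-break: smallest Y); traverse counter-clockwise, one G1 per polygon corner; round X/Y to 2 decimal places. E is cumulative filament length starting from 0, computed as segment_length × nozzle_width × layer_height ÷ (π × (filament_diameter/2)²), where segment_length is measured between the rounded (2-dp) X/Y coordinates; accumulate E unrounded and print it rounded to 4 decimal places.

At z = 5.88 mm: the r=6 sphere contributes a regular 6-gon of circumradius √(6²−0.12²) = 5.999; the cube at (11, 5.5) is present — its section is the full 26×27 rectangle; After the difference (first − rest): starting from the r=6 sphere, the 26×27 cube at (11, 5.5) misses the remaining region (no effect) — 1 connected region; the 22.5×28.5 cube at (-0.5, -0.5) contributes its full rectangle; After the difference (first − rest): starting from that combined region, the 22.5×28.5 cube at (-0.5, -0.5) partially overlaps it — only the 29.15 mm² overlap (of its 641.25 mm²) is removed, clipping the outline — 1 connected region. The outline is a single polygon with 7 vertices. Extrusion per mm of travel: 0.6 × 0.12 / (π × 0.875²) = 0.029934. Accumulating E over each segment gives final E = 1.1328.

G0 X-6.00 Y0.00 Z5.88
G1 X-3.00 Y-5.20 E0.1797
G1 X3.00 Y-5.20 E0.3593
G1 X5.71 Y-0.50 E0.5217
G1 X-0.50 Y-0.50 E0.7076
G1 X-0.50 Y5.20 E0.8782
G1 X-3.00 Y5.20 E0.9531
G1 X-6.00 Y0.00 E1.1328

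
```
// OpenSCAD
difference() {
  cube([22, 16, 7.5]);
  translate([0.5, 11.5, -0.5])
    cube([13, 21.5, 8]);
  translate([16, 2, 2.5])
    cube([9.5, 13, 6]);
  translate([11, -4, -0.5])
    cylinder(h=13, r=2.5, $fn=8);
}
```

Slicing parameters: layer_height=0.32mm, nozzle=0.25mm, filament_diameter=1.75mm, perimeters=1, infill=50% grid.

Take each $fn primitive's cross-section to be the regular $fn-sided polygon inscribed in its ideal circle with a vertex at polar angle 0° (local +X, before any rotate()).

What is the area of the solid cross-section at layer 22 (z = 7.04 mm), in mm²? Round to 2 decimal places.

At z = 7.04 mm: the 22×16 cube contributes its full rectangle (area 352.00 mm²); the cube at (0.5, 11.5) is present — its section is the full 13×21.5 rectangle (area 279.50 mm²); the cube at (16, 2) (footprint 9.5×13) is included at this height (area 123.50 mm²); the r=2.5 cylinder at (11, -4) contributes a regular 8-gon of circumradius 2.5 (area = (8/2)·2.500²·sin(360°/8) = 17.68 mm²); Taking the first minus the rest: starting from the 22×16 cube (352.00 mm²), the 13×21.5 cube at (0.5, 11.5) partially overlaps it — only the 58.50 mm² overlap (of its 279.50 mm²) is removed, clipping the outline; the 9.5×13 cube at (16, 2) partially overlaps it — only the 78.00 mm² overlap (of its 123.50 mm²) is removed, clipping the outline; the r=2.5 cylinder at (11, -4) misses the remaining region (no effect) — area = 215.50 mm². Overall, the cross-section is a single solid region. Net area = 215.50 mm².

215.50 mm²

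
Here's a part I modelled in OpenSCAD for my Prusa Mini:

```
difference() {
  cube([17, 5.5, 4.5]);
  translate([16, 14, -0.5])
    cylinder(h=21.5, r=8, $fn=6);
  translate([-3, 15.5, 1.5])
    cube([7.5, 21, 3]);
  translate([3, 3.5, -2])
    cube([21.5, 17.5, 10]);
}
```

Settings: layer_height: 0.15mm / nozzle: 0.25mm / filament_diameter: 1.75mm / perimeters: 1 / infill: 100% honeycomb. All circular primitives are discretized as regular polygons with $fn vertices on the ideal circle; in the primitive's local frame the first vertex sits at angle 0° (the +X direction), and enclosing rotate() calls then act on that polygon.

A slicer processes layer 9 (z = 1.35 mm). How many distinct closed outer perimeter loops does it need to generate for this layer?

1

At z = 1.35 mm: the 17×5.5 cube contributes its full rectangle; the cylinder at (16, 14): section is a regular 6-gon, circumradius r=8; the cube at (-3, 15.5) is not intersected at this z (z outside [1.5, 4.5]); the 21.5×17.5 cube at (3, 3.5) contributes its full rectangle; After the difference (first − rest): starting from the 17×5.5 cube, the r=8 cylinder at (16, 14) misses the remaining region (no effect); the 21.5×17.5 cube at (3, 3.5) partially overlaps it — only the 28.00 mm² overlap (of its 376.25 mm²) is removed, clipping the outline — 1 connected region. The result has 1 disconnected region.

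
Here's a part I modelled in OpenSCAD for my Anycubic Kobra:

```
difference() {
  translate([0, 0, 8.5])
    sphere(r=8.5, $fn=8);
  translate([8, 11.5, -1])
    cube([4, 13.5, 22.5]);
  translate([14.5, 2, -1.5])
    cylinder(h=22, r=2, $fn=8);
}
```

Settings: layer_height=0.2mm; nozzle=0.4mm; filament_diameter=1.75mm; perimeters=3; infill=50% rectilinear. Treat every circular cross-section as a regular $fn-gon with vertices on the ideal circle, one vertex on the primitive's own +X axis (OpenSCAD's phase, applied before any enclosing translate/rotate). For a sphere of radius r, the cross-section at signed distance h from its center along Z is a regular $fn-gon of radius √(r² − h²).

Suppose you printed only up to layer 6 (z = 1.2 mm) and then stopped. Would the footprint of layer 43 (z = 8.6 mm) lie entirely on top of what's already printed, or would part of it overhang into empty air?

Compare the two slices. At z = 1.2: the sphere: section is a regular 8-gon, circumradius = √(r²−h²) = √(8.5²−7.3²) = 4.354 (area = (8/2)·4.354²·sin(360°/8) = 53.63 mm²); the cube at (8, 11.5) is present — its section is the full 4×13.5 rectangle (area 54.00 mm²); the r=2 cylinder at (14.5, 2) gives a regular 8-gon of circumradius 2 (constant along its height) (area = (8/2)·2.000²·sin(360°/8) = 11.31 mm²); Subtracting the remaining from the first: starting from the r=8.5 sphere (53.63 mm²), the 4×13.5 cube at (8, 11.5) misses the remaining region (no effect); the r=2 cylinder at (14.5, 2) misses the remaining region (no effect) — area = 53.63 mm². At z = 8.6: the sphere: section is a regular 8-gon, circumradius = √(r²−h²) = √(8.5²−0.1²) = 8.499 (area = (8/2)·8.499²·sin(360°/8) = 204.33 mm²); the cube at (8, 11.5) is present — its section is the full 4×13.5 rectangle (area 54.00 mm²); the r=2 cylinder at (14.5, 2) gives a regular 8-gon of circumradius 2 (constant along its height) (area = (8/2)·2.000²·sin(360°/8) = 11.31 mm²); Taking the first minus the rest: starting from the r=8.5 sphere (204.33 mm²), the 4×13.5 cube at (8, 11.5) misses the remaining region (no effect); the r=2 cylinder at (14.5, 2) misses the remaining region (no effect) — area = 204.33 mm². Checking containment: at z = 8.6 the cross-section extends beyond the z = 1.2 cross-section by about 150.70 mm².

part overhangs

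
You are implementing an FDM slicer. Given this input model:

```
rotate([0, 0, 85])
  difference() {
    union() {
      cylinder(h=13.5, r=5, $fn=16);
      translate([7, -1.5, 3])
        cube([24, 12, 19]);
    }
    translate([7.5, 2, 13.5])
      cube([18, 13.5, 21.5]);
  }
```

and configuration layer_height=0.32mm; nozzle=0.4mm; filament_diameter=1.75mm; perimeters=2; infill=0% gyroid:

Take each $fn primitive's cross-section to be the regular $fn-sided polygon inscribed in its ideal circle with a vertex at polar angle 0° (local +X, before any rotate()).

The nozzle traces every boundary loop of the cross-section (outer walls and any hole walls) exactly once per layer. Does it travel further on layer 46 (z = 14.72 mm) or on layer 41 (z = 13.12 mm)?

layer 41 (z = 13.12 mm)

Layer 46 (z = 14.72): the cylinder is not intersected at this z (z outside [0, 13.5]); the cube at (7, -1.5) is present — its section is the full 24×12 rectangle (perimeter 72.00 mm); Combining (union): only the 24×12 cube at (7, -1.5) is present, so the union is just that shape — boundary = 72.00 mm; the cube at (7.5, 2) (footprint 18×13.5) is included at this height (perimeter 63.00 mm); After the difference (first − rest): starting from the result so far, the 18×13.5 cube at (7.5, 2) partially overlaps it — only the 153.00 mm² overlap (of its 243.00 mm²) is removed, clipping the outline — boundary = 89.00 mm; (whole slice rotated 85° about Z — lengths, areas and connectivity unchanged). So its perimeter = 89.00 mm. Layer 41 (z = 13.12): the cylinder: section is a regular 16-gon, circumradius r=5 (perimeter = 2·16·5.000·sin(180°/16) = 31.21 mm); the 24×12 cube at (7, -1.5) contributes its full rectangle (perimeter 72.00 mm); Merging all regions: the 2 present regions are separate (no shared area or edge), so areas and boundary lengths simply add and each stays a separate island — boundary = 103.21 mm; the cube at (7.5, 2) is absent (z outside [13.5, 35]); After the difference (first − rest): none of the subtracted shapes is present at this height, so that combined region is unchanged — boundary = 103.21 mm; (whole slice rotated 85° about Z — lengths, areas and connectivity unchanged). So its perimeter = 103.21 mm. Layer 41 is larger (103.21 vs 89.00 mm).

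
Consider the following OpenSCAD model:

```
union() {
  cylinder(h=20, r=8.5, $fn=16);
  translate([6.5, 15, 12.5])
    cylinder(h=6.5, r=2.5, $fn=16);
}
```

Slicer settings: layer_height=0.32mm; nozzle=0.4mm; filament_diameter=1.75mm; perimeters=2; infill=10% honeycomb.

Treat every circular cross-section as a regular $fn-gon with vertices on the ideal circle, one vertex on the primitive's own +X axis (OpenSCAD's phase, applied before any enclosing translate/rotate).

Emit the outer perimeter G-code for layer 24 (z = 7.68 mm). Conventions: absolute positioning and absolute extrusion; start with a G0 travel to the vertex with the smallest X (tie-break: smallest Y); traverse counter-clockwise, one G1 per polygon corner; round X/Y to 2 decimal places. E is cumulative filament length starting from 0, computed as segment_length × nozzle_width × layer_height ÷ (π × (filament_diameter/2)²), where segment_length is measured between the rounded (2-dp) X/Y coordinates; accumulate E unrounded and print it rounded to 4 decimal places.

At z = 7.68 mm: the r=8.5 cylinder gives a regular 16-gon of circumradius 8.5 (constant along its height); the cylinder at (6.5, 15) does not reach this height (z outside [12.5, 19]); Taking the union: only the r=8.5 cylinder is present, so the union is just that shape — 1 connected region. The outline is a single polygon with 16 vertices. Extrusion per mm of travel: 0.4 × 0.32 / (π × 0.875²) = 0.053216. Accumulating E over each segment gives final E = 2.8232.

G0 X-8.50 Y0.00 Z7.68
G1 X-7.85 Y-3.25 E0.1764
G1 X-6.01 Y-6.01 E0.3529
G1 X-3.25 Y-7.85 E0.5294
G1 X0.00 Y-8.50 E0.7058
G1 X3.25 Y-7.85 E0.8822
G1 X6.01 Y-6.01 E1.0587
G1 X7.85 Y-3.25 E1.2352
G1 X8.50 Y0.00 E1.4116
G1 X7.85 Y3.25 E1.5880
G1 X6.01 Y6.01 E1.7645
G1 X3.25 Y7.85 E1.9410
G1 X0.00 Y8.50 E2.1174
G1 X-3.25 Y7.85 E2.2938
G1 X-6.01 Y6.01 E2.4703
G1 X-7.85 Y3.25 E2.6468
G1 X-8.50 Y0.00 E2.8232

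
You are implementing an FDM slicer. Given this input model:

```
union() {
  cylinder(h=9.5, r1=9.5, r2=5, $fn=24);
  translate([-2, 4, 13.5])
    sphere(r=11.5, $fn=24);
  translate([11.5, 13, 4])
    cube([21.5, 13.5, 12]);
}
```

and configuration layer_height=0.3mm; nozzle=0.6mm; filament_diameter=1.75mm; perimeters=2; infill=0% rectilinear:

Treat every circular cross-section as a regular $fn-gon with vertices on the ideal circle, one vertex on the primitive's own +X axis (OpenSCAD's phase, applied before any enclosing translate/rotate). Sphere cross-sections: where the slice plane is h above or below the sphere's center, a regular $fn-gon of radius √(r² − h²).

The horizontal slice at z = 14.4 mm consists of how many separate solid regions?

At z = 14.4 mm: the cone does not reach this height (z outside [0, 9.5]); the r=11.5 sphere at (-2, 4) slices to a regular 24-gon of circumradius 11.465 (√(r²−h²) with h=0.9 from center); the 21.5×13.5 cube at (11.5, 13) contributes its full rectangle; Merging all regions: the 2 present regions are separate (no shared area or edge), so areas and boundary lengths simply add and each stays a separate island — 2 connected regions. The result has 2 disconnected regions.

2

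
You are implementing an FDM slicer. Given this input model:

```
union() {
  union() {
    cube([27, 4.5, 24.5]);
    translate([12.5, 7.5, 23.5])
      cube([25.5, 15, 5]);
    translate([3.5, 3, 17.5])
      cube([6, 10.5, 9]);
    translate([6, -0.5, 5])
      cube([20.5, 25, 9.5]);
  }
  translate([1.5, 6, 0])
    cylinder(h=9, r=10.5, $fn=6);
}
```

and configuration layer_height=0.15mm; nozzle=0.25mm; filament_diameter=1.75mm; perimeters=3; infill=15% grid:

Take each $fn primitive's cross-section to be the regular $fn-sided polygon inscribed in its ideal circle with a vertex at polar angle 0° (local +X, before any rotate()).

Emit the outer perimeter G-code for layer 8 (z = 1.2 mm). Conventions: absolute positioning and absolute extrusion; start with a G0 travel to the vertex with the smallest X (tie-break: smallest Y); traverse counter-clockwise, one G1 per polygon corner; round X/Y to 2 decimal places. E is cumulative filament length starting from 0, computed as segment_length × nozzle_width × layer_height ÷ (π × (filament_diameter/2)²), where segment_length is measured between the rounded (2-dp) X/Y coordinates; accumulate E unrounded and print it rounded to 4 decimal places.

At z = 1.2 mm: the cube is present — its section is the full 27×4.5 rectangle; the cube at (12.5, 7.5) is absent (z outside [23.5, 28.5]); the cube at (3.5, 3) is absent (z outside [17.5, 26.5]); the cube at (6, -0.5) is absent (z outside [5, 14.5]); Taking the union: only the 27×4.5 cube is present, so the union is just that shape — 1 connected region; the r=10.5 cylinder at (1.5, 6) contributes a regular 6-gon of circumradius 10.5; Combining (union): the regions partially overlap (shared area 44.26 mm²), so overlapping operands fuse into one piece — 1 connected region. The outline is a single polygon with 10 vertices. Extrusion per mm of travel: 0.25 × 0.15 / (π × 0.875²) = 0.015591. Accumulating E over each segment gives final E = 1.5065.

G0 X-9.00 Y6.00 Z1.20
G1 X-3.75 Y-3.09 E0.1637
G1 X6.75 Y-3.09 E0.3274
G1 X8.54 Y0.00 E0.3830
G1 X27.00 Y0.00 E0.6708
G1 X27.00 Y4.50 E0.7410
G1 X11.13 Y4.50 E0.9884
G1 X12.00 Y6.00 E1.0155
G1 X6.75 Y15.09 E1.1791
G1 X-3.75 Y15.09 E1.3428
G1 X-9.00 Y6.00 E1.5065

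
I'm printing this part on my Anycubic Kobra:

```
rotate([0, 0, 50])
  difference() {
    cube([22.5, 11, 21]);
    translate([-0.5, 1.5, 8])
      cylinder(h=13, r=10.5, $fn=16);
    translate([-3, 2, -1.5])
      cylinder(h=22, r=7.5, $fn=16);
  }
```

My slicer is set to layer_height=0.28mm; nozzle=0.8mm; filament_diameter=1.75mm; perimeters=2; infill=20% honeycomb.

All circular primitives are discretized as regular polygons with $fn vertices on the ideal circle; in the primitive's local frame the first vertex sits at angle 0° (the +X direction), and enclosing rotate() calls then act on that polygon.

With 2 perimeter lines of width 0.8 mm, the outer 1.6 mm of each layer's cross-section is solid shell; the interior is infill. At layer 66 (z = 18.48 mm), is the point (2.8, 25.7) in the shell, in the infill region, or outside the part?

outside

At z = 18.48 mm: the cube is present — its section is the full 22.5×11 rectangle; the r=10.5 cylinder at (-0.5, 1.5) contributes a regular 16-gon of circumradius 10.5; the cylinder at (-3, 2): section is a regular 16-gon, circumradius r=7.5; Subtracting the remaining from the first: starting from the 22.5×11 cube, the r=10.5 cylinder at (-0.5, 1.5) partially overlaps it — only the 91.97 mm² overlap (of its 337.53 mm²) is removed, clipping the outline; the r=7.5 cylinder at (-3, 2) misses the remaining region (no effect) — 1 connected region; (whole slice rotated 50° about Z — lengths, areas and connectivity unchanged). Overall, the cross-section is a single solid region. Undo the 50° rotation: the query point maps to (21.487, 14.375) in the un-rotated model frame. The nearest boundary edge runs (3.82, 11.00)→(22.50, 11.00); distance from the point to it = 3.37 mm. The point is not inside any of the regions above, so it lies outside the cross-section (3.37 mm from the nearest boundary).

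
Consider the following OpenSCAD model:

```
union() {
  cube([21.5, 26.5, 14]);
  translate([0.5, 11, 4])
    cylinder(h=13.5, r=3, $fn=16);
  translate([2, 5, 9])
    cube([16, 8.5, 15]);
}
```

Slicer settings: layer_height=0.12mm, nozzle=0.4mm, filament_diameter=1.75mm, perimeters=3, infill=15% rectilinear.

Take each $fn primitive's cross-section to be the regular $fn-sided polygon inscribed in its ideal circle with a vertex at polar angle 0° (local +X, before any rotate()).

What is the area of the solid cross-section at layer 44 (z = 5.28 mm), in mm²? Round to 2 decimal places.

580.58 mm²

At z = 5.28 mm: the cube (footprint 21.5×26.5) is included at this height (area 569.75 mm²); the r=3 cylinder at (0.5, 11) contributes a regular 16-gon of circumradius 3 (area = (16/2)·3.000²·sin(360°/16) = 27.55 mm²); the cube at (2, 5) is not intersected at this z (z outside [9, 24]); Merging all regions: the regions partially overlap — summed areas 597.30 mm² minus the doubly-counted overlap 16.73 mm² gives 580.58 mm² — area = 580.58 mm². Overall, the cross-section is a single solid region. Net area = 580.58 mm².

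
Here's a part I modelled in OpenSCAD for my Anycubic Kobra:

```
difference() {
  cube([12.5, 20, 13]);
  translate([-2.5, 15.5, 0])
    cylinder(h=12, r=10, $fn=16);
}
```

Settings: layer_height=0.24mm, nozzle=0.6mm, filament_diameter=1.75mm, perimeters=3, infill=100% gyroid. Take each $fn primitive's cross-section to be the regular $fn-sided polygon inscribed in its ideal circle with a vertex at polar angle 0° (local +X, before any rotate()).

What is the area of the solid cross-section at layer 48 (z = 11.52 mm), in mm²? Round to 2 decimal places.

166.21 mm²

At z = 11.52 mm: the 12.5×20 cube contributes its full rectangle (area 250.00 mm²); the cylinder at (-2.5, 15.5): section is a regular 16-gon, circumradius r=10 (area = (16/2)·10.000²·sin(360°/16) = 306.15 mm²); After the difference (first − rest): starting from the 12.5×20 cube (250.00 mm²), the r=10 cylinder at (-2.5, 15.5) partially overlaps it — only the 83.79 mm² overlap (of its 306.15 mm²) is removed, clipping the outline — area = 166.21 mm². Overall, the cross-section is a single solid region. Net area = 166.21 mm².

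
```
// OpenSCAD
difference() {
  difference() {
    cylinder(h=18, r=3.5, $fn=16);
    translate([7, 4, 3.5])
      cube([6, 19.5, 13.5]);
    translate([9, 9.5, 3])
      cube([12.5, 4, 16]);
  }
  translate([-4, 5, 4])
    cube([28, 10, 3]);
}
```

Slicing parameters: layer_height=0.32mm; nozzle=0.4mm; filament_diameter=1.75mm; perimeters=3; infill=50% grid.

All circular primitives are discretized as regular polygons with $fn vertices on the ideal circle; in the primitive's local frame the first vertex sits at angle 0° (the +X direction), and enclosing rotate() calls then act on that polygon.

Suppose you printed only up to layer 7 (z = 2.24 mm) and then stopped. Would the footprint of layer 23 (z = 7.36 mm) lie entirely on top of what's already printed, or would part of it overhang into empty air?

Compare the two slices. At z = 2.24: the r=3.5 cylinder gives a regular 16-gon of circumradius 3.5 (constant along its height) (area = (16/2)·3.500²·sin(360°/16) = 37.50 mm²); the cube at (7, 4) does not reach this height (z outside [3.5, 17]); the cube at (9, 9.5) is not intersected at this z (z outside [3, 19]); Subtracting the remaining from the first: none of the subtracted shapes is present at this height, so the r=3.5 cylinder is unchanged — area = 37.50 mm²; the cube at (-4, 5) is not intersected at this z (z outside [4, 7]); After the difference (first − rest): none of the subtracted shapes is present at this height, so that combined region is unchanged — area = 37.50 mm². At z = 7.36: the cylinder: section is a regular 16-gon, circumradius r=3.5 (area = (16/2)·3.500²·sin(360°/16) = 37.50 mm²); the cube at (7, 4) (footprint 6×19.5) is included at this height (area 117.00 mm²); the 12.5×4 cube at (9, 9.5) contributes its full rectangle (area 50.00 mm²); After the difference (first − rest): starting from the r=3.5 cylinder (37.50 mm²), the 6×19.5 cube at (7, 4) misses the remaining region (no effect); the 12.5×4 cube at (9, 9.5) misses the remaining region (no effect) — area = 37.50 mm²; the cube at (-4, 5) is absent (z outside [4, 7]); Subtracting the remaining from the first: none of the subtracted shapes is present at this height, so that combined region is unchanged — area = 37.50 mm². Checking containment: the cross-section at z = 7.36 is a subset of the cross-section at z = 2.24.

entirely on top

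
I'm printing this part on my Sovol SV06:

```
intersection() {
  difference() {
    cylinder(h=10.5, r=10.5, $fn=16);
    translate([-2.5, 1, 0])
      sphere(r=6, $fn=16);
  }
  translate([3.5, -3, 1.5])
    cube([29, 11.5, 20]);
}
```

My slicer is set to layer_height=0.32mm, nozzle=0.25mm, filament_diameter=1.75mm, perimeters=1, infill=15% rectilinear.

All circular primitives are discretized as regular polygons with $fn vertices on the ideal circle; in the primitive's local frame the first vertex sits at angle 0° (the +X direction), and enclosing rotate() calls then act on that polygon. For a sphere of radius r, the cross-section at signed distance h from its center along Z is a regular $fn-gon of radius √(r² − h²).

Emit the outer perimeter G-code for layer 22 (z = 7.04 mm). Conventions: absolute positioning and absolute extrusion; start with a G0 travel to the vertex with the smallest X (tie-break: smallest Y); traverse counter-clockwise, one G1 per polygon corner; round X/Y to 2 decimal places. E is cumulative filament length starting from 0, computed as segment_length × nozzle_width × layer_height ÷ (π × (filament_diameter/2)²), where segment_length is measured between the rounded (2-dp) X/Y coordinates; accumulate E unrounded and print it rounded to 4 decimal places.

G0 X3.50 Y-3.00 Z7.04
G1 X9.90 Y-3.00 E0.2129
G1 X10.50 Y0.00 E0.3146
G1 X9.70 Y4.02 E0.4509
G1 X7.42 Y7.42 E0.5871
G1 X5.82 Y8.50 E0.6513
G1 X3.50 Y8.50 E0.7285
G1 X3.50 Y-3.00 E1.1110

At z = 7.04 mm: the cylinder: section is a regular 16-gon, circumradius r=10.5; the sphere at (-2.5, 1) is absent (|z−center|=7.040 > r=6); Taking the first minus the rest: none of the subtracted shapes is present at this height, so the r=10.5 cylinder is unchanged — 1 connected region; the cube at (3.5, -3) (footprint 29×11.5) is included at this height; Taking the intersection: the 29×11.5 cube at (3.5, -3) partially overlaps the result so far; clipping to the common part keeps 67.23 mm² — 1 connected region. The outline is a single polygon with 7 vertices. Extrusion per mm of travel: 0.25 × 0.32 / (π × 0.875²) = 0.033260. Accumulating E over each segment gives final E = 1.1110.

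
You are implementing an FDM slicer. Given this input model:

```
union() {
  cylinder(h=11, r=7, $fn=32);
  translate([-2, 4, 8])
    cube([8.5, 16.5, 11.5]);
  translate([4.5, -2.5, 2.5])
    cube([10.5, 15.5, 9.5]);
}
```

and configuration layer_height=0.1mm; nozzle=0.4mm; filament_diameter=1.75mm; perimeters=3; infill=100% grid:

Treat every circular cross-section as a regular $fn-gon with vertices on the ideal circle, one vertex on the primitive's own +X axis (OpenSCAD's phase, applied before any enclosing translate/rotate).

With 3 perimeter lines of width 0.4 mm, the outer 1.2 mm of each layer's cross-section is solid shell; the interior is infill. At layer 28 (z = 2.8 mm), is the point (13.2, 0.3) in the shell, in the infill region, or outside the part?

infill

At z = 2.8 mm: the r=7 cylinder contributes a regular 32-gon of circumradius 7; the cube at (-2, 4) is not intersected at this z (z outside [8, 19.5]); the cube at (4.5, -2.5) (footprint 10.5×15.5) is included at this height; Merging all regions: the regions partially overlap (shared area 14.99 mm²), so overlapping operands fuse into one piece — 1 connected region. Overall, the cross-section is a single solid region. The nearest boundary edge runs (15.00, 13.00)→(15.00, -2.50); distance from the point to it = 1.80 mm. The point is inside the cross-section and 1.80 mm from the nearest boundary — more than the 1.2 mm shell width (3 × 0.4), so it's in the infill interior.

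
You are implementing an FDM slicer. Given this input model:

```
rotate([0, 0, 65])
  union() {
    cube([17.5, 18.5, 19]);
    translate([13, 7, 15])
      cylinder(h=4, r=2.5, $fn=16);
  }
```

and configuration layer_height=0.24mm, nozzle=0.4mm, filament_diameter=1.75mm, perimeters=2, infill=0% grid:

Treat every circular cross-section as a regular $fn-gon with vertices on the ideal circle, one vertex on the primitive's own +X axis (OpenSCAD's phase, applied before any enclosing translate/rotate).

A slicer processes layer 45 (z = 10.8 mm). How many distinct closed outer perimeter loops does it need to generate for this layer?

1

At z = 10.8 mm: the cube is present — its section is the full 17.5×18.5 rectangle; the cylinder at (13, 7) is not intersected at this z (z outside [15, 19]); Merging all regions: only the 17.5×18.5 cube is present, so the union is just that shape — 1 connected region; (whole slice rotated 65° about Z — lengths, areas and connectivity unchanged). The result has 1 disconnected region.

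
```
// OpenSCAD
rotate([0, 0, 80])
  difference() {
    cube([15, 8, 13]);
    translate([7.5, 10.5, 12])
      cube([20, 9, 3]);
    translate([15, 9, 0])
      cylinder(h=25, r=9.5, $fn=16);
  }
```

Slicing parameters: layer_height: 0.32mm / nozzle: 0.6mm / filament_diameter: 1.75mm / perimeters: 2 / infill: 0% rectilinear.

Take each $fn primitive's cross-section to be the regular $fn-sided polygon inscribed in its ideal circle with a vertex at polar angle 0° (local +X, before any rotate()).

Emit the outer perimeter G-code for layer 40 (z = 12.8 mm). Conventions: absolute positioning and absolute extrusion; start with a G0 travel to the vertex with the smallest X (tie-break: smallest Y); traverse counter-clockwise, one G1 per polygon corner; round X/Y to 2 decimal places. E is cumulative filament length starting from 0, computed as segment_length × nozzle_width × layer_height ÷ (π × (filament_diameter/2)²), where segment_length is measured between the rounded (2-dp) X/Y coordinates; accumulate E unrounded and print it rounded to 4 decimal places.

G0 X-7.88 Y1.39 Z12.80
G1 X0.00 Y0.00 E0.6387
G1 X2.17 Y12.30 E1.6357
G1 X1.75 Y11.23 E1.7275
G1 X-0.81 Y8.55 E2.0233
G1 X-4.20 Y7.06 E2.3189
G1 X-6.89 Y7.00 E2.5337
G1 X-7.88 Y1.39 E2.9884

At z = 12.8 mm: the cube (footprint 15×8) is included at this height; the cube at (7.5, 10.5) is present — its section is the full 20×9 rectangle; the r=9.5 cylinder at (15, 9) contributes a regular 16-gon of circumradius 9.5; Subtracting the remaining from the first: starting from the 15×8 cube, the 20×9 cube at (7.5, 10.5) misses the remaining region (no effect); the r=9.5 cylinder at (15, 9) partially overlaps it — only the 59.05 mm² overlap (of its 276.30 mm²) is removed, clipping the outline — 1 connected region; (rotated 80° about Z; rotation is an isometry so areas/perimeters/island counts are preserved). The outline is a single polygon with 7 vertices. Extrusion per mm of travel: 0.6 × 0.32 / (π × 0.875²) = 0.079824. Accumulating E over each segment gives final E = 2.9884.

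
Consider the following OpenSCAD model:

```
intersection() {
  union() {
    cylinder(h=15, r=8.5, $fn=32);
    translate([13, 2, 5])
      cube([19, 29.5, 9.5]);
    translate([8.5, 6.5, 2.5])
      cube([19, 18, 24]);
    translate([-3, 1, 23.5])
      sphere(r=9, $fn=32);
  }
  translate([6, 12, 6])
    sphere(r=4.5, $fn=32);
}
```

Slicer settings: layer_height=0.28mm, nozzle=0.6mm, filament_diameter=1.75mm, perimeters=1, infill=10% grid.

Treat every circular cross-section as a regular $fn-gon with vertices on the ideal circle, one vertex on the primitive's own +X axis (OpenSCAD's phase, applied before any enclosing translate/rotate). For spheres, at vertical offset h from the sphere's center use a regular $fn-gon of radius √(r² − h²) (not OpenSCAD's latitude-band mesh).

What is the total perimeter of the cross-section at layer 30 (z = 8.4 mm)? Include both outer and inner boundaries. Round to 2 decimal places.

12.16 mm

At z = 8.4 mm: the r=8.5 cylinder gives a regular 32-gon of circumradius 8.5 (constant along its height) (perimeter = 2·32·8.500·sin(180°/32) = 53.32 mm); the 19×29.5 cube at (13, 2) contributes its full rectangle (perimeter 97.00 mm); the cube at (8.5, 6.5) is present — its section is the full 19×18 rectangle (perimeter 74.00 mm); the sphere at (-3, 1) is absent (|z−center|=15.100 > r=9); Taking the union: the regions partially overlap (shared area 261.00 mm²), so the edge portions inside another operand are dropped and the merged outline is re-measured after clipping — boundary = 159.32 mm; the r=4.5 sphere at (6, 12) slices to a regular 32-gon of circumradius 3.807 (√(r²−h²) with h=2.4 from center) (perimeter = 2·32·3.807·sin(180°/32) = 23.88 mm); Taking the intersection: the r=4.5 sphere at (6, 12) partially overlaps that combined region; clipping to the common part keeps 5.12 mm² — boundary = 12.16 mm. Overall, the cross-section is a single solid region. Total boundary length (outer) = 12.16 mm.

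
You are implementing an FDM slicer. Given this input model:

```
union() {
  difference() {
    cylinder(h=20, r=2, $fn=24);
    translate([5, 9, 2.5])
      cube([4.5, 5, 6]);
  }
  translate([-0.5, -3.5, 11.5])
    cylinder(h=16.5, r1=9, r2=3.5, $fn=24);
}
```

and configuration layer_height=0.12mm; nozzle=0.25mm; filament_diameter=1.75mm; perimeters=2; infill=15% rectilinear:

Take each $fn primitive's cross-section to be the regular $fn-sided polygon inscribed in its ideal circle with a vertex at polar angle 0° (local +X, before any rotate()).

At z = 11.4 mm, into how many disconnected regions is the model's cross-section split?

1

At z = 11.4 mm: the cylinder: section is a regular 24-gon, circumradius r=2; the cube at (5, 9) is absent (z outside [2.5, 8.5]); Taking the first minus the rest: none of the subtracted shapes is present at this height, so the r=2 cylinder is unchanged — 1 connected region; the cone at (-0.5, -3.5) is absent (z outside [11.5, 28]); Merging all regions: only the result so far is present, so the union is just that shape — 1 connected region. The result has 1 disconnected region.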